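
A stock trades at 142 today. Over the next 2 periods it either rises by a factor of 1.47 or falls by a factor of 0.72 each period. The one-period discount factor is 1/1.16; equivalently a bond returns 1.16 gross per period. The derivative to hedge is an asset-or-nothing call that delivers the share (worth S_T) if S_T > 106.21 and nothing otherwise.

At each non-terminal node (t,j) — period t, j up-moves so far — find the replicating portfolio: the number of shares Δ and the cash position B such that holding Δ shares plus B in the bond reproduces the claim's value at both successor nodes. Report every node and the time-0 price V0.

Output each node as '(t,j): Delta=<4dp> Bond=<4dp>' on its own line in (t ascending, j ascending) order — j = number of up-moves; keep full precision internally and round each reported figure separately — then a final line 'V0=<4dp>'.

(0,0): Delta=1.2463 Bond=-44.3194
(1,0): Delta=1.9600 Bond=-124.3802
(1,1): Delta=1.0000 Bond=0.0000
V0=132.6537

The replicating-portfolio and risk-neutral prices coincide; use p* = (1.16−0.72)/(1.47−0.72) = 0.5867 for the latter.
Payoff layer (t=2): V(2,0)=0.0000, V(2,1)=150.2928, V(2,2)=306.8478
  t=1,j=0: stock 102.2400 → up 150.2928 (V=150.2928), down 73.6128 (V=0.0000). Price 76.0102; hedge Δ=1.9600, bond B=-124.3802.
  t=1,j=1: stock 208.7400 → up 306.8478 (V=306.8478), down 150.2928 (V=150.2928). Price 208.7400; hedge Δ=1.0000, bond B=0.0000.
  t=0,j=0: stock 142.0000 → up 208.7400 (V=208.7400), down 102.2400 (V=76.0102). Price 132.6537; hedge Δ=1.2463, bond B=-44.3194.
Check: Δ(0,0)·S0 + B(0,0) = 132.6537 = V0.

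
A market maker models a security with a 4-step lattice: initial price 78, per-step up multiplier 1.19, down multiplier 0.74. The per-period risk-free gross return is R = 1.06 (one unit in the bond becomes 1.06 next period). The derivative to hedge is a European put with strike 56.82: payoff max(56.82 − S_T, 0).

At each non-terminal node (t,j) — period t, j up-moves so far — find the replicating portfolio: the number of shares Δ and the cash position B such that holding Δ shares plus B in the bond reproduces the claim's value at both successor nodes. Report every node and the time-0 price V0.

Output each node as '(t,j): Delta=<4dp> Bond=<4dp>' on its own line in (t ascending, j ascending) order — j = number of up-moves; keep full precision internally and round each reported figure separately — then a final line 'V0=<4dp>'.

(0,0): Delta=-0.0900 Bond=8.2481
(1,0): Delta=-0.3111 Bond=21.5032
(1,1): Delta=-0.0342 Bond=3.5591
(2,0): Delta=-0.8721 Bond=46.7546
(2,1): Delta=-0.1694 Bond=13.0592
(2,2): Delta=0.0000 Bond=0.0000
(3,0): Delta=-1.0000 Bond=53.6038
(3,1): Delta=-0.8397 Bond=47.9171
(3,2): Delta=0.0000 Bond=0.0000
(3,3): Delta=0.0000 Bond=0.0000
V0=1.2278

Since d<R<u, set p* = (R−d)/(u−d) = 0.7111; price each node as the discounted p*-expectation of its children.
Terminal values V(4,·): V(4,0)=33.4305, V(4,1)=19.2071, V(4,2)=0.0000, V(4,3)=0.0000, V(4,4)=0.0000
(3,0): S=31.6075. Δ = (V_up−V_dn)/(S_up−S_dn) = (19.2071−33.4305)/(37.6129−23.3895) = -1.0000. V = [p*·19.2071 + (1−p*)·33.4305]/1.06 = 21.9963. B = V − Δ·S = 53.6038.
(3,1): S=50.8282. Δ = (V_up−V_dn)/(S_up−S_dn) = (0.0000−19.2071)/(60.4856−37.6129) = -0.8397. V = [p*·0.0000 + (1−p*)·19.2071]/1.06 = 5.2346. B = V − Δ·S = 47.9171.
(3,2): S=81.7373. Δ = (V_up−V_dn)/(S_up−S_dn) = (0.0000−0.0000)/(97.2674−60.4856) = 0.0000. V = [p*·0.0000 + (1−p*)·0.0000]/1.06 = 0.0000. B = V − Δ·S = 0.0000.
(3,3): S=131.4424. Δ = (V_up−V_dn)/(S_up−S_dn) = (0.0000−0.0000)/(156.4165−97.2674) = 0.0000. V = [p*·0.0000 + (1−p*)·0.0000]/1.06 = 0.0000. B = V − Δ·S = 0.0000.
(2,0): S=42.7128. Δ = (V_up−V_dn)/(S_up−S_dn) = (5.2346−21.9963)/(50.8282−31.6075) = -0.8721. V = [p*·5.2346 + (1−p*)·21.9963]/1.06 = 9.5065. B = V − Δ·S = 46.7546.
(2,1): S=68.6868. Δ = (V_up−V_dn)/(S_up−S_dn) = (0.0000−5.2346)/(81.7373−50.8282) = -0.1694. V = [p*·0.0000 + (1−p*)·5.2346]/1.06 = 1.4266. B = V − Δ·S = 13.0592.
(2,2): S=110.4558. Δ = (V_up−V_dn)/(S_up−S_dn) = (0.0000−0.0000)/(131.4424−81.7373) = 0.0000. V = [p*·0.0000 + (1−p*)·0.0000]/1.06 = 0.0000. B = V − Δ·S = 0.0000.
(1,0): S=57.7200. Δ = (V_up−V_dn)/(S_up−S_dn) = (1.4266−9.5065)/(68.6868−42.7128) = -0.3111. V = [p*·1.4266 + (1−p*)·9.5065]/1.06 = 3.5479. B = V − Δ·S = 21.5032.
(1,1): S=92.8200. Δ = (V_up−V_dn)/(S_up−S_dn) = (0.0000−1.4266)/(110.4558−68.6868) = -0.0342. V = [p*·0.0000 + (1−p*)·1.4266]/1.06 = 0.3888. B = V − Δ·S = 3.5591.
(0,0): S=78.0000. Δ = (V_up−V_dn)/(S_up−S_dn) = (0.3888−3.5479)/(92.8200−57.7200) = -0.0900. V = [p*·0.3888 + (1−p*)·3.5479]/1.06 = 1.2278. B = V − Δ·S = 8.2481.
Root portfolio cost Δ·78+B reproduces V0=1.2278.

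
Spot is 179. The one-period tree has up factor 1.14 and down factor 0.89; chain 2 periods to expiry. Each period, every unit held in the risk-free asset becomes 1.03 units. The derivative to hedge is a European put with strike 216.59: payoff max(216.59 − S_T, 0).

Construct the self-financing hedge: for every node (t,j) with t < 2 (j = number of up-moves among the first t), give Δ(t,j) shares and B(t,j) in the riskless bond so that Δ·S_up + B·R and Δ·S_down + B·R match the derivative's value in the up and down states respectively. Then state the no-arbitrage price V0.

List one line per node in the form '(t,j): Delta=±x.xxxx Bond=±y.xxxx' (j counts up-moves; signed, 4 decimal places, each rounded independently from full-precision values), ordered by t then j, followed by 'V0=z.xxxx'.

Since d<R<u, set p* = (R−d)/(u−d) = 0.5600; price each node as the discounted p*-expectation of its children.
At expiry t=2: V(2,0)=74.8041, V(2,1)=34.9766, V(2,2)=0.0000
  t=1,j=0: stock 159.3100 → up 181.6134 (V=34.9766), down 141.7859 (V=74.8041). Price 50.9716; hedge Δ=-1.0000, bond B=210.2816.
  t=1,j=1: stock 204.0600 → up 232.6284 (V=0.0000), down 181.6134 (V=34.9766). Price 14.9415; hedge Δ=-0.6856, bond B=154.8479.
  t=0,j=0: stock 179.0000 → up 204.0600 (V=14.9415), down 159.3100 (V=50.9716). Price 29.8978; hedge Δ=-0.8051, bond B=174.0181.
Each (Δ,B) replicates both successor values, so the strategy is self-financing and V0 is arbitrage-free.

(0,0): Delta=-0.8051 Bond=174.0181
(1,0): Delta=-1.0000 Bond=210.2816
(1,1): Delta=-0.6856 Bond=154.8479
V0=29.8978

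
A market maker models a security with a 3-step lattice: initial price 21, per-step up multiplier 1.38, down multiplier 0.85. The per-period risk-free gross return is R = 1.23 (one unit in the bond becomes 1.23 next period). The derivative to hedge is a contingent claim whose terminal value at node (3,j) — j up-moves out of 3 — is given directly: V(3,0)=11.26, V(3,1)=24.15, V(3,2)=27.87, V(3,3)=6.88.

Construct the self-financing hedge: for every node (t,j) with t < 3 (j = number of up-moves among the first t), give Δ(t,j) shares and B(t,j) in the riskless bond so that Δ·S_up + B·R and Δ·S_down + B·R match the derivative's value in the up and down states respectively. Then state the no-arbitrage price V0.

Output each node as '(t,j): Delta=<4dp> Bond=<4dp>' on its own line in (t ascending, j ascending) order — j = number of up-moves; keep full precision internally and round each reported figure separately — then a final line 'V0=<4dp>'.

(0,0): Delta=-0.4898 Bond=20.5591
(1,0): Delta=0.5427 Bond=6.8568
(1,1): Delta=-0.7409 Bond=32.5630
(2,0): Delta=1.6029 Bond=-7.6526
(2,1): Delta=0.2849 Bond=14.7837
(2,2): Delta=-0.9903 Bond=50.0270
V0=10.2727

No-arbitrage ⇒ martingale measure with p* = (R−d)/(u−d) = 0.7170.
Terminal values V(3,·): V(3,0)=11.2600, V(3,1)=24.1500, V(3,2)=27.8700, V(3,3)=6.8800
Node (2,0) S=15.1725: V=(p*·24.1500+(1−p*)·11.2600)/1.23=16.6682; Δ=(24.1500−11.2600)/(20.9380−12.8966)=1.6029; B=V−Δ·S=-7.6526
Node (2,1) S=24.6330: V=(p*·27.8700+(1−p*)·24.1500)/1.23=21.8026; Δ=(27.8700−24.1500)/(33.9935−20.9380)=0.2849; B=V−Δ·S=14.7837
Node (2,2) S=39.9924: V=(p*·6.8800+(1−p*)·27.8700)/1.23=10.4232; Δ=(6.8800−27.8700)/(55.1895−33.9935)=-0.9903; B=V−Δ·S=50.0270
Node (1,0) S=17.8500: V=(p*·21.8026+(1−p*)·16.6682)/1.23=16.5443; Δ=(21.8026−16.6682)/(24.6330−15.1725)=0.5427; B=V−Δ·S=6.8568
Node (1,1) S=28.9800: V=(p*·10.4232+(1−p*)·21.8026)/1.23=11.0925; Δ=(10.4232−21.8026)/(39.9924−24.6330)=-0.7409; B=V−Δ·S=32.5630
Node (0,0) S=21.0000: V=(p*·11.0925+(1−p*)·16.5443)/1.23=10.2727; Δ=(11.0925−16.5443)/(28.9800−17.8500)=-0.4898; B=V−Δ·S=20.5591
Check: Δ(0,0)·S0 + B(0,0) = 10.2727 = V0.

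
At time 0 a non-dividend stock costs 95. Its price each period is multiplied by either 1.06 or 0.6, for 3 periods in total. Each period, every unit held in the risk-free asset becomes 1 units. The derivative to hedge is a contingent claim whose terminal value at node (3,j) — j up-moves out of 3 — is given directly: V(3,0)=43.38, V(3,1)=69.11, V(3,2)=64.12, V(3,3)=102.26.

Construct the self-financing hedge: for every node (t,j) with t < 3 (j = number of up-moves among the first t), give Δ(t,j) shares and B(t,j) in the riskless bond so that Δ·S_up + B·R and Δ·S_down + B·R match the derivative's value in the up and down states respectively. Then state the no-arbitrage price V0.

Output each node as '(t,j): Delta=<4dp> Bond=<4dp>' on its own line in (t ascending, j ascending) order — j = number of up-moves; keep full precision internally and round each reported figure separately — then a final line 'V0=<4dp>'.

(0,0): Delta=0.6441 Bond=28.1881
(1,0): Delta=-0.0375 Bond=67.0361
(1,1): Delta=0.7019 Bond=22.3609
(2,0): Delta=1.6355 Bond=9.8191
(2,1): Delta=-0.1795 Bond=75.6187
(2,2): Delta=0.7768 Bond=14.3722
V0=89.3731

Since d<R<u, set p* = (R−d)/(u−d) = 0.8696; price each node as the discounted p*-expectation of its children.
Terminal payoffs: V(3,0)=43.3800, V(3,1)=69.1100, V(3,2)=64.1200, V(3,3)=102.2600
  t=2,j=0: stock 34.2000 → up 36.2520 (V=69.1100), down 20.5200 (V=43.3800). Price 65.7539; hedge Δ=1.6355, bond B=9.8191.
  t=2,j=1: stock 60.4200 → up 64.0452 (V=64.1200), down 36.2520 (V=69.1100). Price 64.7709; hedge Δ=-0.1795, bond B=75.6187.
  t=2,j=2: stock 106.7420 → up 113.1465 (V=102.2600), down 64.0452 (V=64.1200). Price 97.2852; hedge Δ=0.7768, bond B=14.3722.
  t=1,j=0: stock 57.0000 → up 60.4200 (V=64.7709), down 34.2000 (V=65.7539). Price 64.8991; hedge Δ=-0.0375, bond B=67.0361.
  t=1,j=1: stock 100.7000 → up 106.7420 (V=97.2852), down 60.4200 (V=64.7709). Price 93.0442; hedge Δ=0.7019, bond B=22.3609.
  t=0,j=0: stock 95.0000 → up 100.7000 (V=93.0442), down 57.0000 (V=64.8991). Price 89.3731; hedge Δ=0.6441, bond B=28.1881.
Check: Δ(0,0)·S0 + B(0,0) = 89.3731 = V0.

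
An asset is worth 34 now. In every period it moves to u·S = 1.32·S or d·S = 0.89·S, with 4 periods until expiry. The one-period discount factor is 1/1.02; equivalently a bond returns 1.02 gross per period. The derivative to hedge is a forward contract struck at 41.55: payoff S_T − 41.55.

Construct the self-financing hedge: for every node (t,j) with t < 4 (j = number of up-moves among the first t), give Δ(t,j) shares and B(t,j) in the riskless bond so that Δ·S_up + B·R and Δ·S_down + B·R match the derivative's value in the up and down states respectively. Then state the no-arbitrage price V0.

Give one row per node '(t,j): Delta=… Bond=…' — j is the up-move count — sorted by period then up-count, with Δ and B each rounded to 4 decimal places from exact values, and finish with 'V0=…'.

(0,0): Delta=1.0000 Bond=-38.3858
(1,0): Delta=1.0000 Bond=-39.1535
(1,1): Delta=1.0000 Bond=-39.1535
(2,0): Delta=1.0000 Bond=-39.9366
(2,1): Delta=1.0000 Bond=-39.9366
(2,2): Delta=1.0000 Bond=-39.9366
(3,0): Delta=1.0000 Bond=-40.7353
(3,1): Delta=1.0000 Bond=-40.7353
(3,2): Delta=1.0000 Bond=-40.7353
(3,3): Delta=1.0000 Bond=-40.7353
V0=-4.3858

The replicating-portfolio and risk-neutral prices coincide; use p* = (1.02−0.89)/(1.32−0.89) = 0.3023 for the latter.
Payoff layer (t=4): V(4,0)=-20.2176, V(4,1)=-9.9110, V(4,2)=5.3753, V(4,3)=28.0470, V(4,4)=61.6726
Node (3,0) S=23.9689: V=(p*·-9.9110+(1−p*)·-20.2176)/1.02=-16.7663; Δ=(-9.9110−-20.2176)/(31.6390−21.3324)=1.0000; B=V−Δ·S=-40.7353
Node (3,1) S=35.5494: V=(p*·5.3753+(1−p*)·-9.9110)/1.02=-5.1858; Δ=(5.3753−-9.9110)/(46.9253−31.6390)=1.0000; B=V−Δ·S=-40.7353
Node (3,2) S=52.7250: V=(p*·28.0470+(1−p*)·5.3753)/1.02=11.9897; Δ=(28.0470−5.3753)/(69.5970−46.9253)=1.0000; B=V−Δ·S=-40.7353
Node (3,3) S=78.1989: V=(p*·61.6726+(1−p*)·28.0470)/1.02=37.4636; Δ=(61.6726−28.0470)/(103.2226−69.5970)=1.0000; B=V−Δ·S=-40.7353
Node (2,0) S=26.9314: V=(p*·-5.1858+(1−p*)·-16.7663)/1.02=-13.0052; Δ=(-5.1858−-16.7663)/(35.5494−23.9689)=1.0000; B=V−Δ·S=-39.9366
Node (2,1) S=39.9432: V=(p*·11.9897+(1−p*)·-5.1858)/1.02=0.0066; Δ=(11.9897−-5.1858)/(52.7250−35.5494)=1.0000; B=V−Δ·S=-39.9366
Node (2,2) S=59.2416: V=(p*·37.4636+(1−p*)·11.9897)/1.02=19.3050; Δ=(37.4636−11.9897)/(78.1989−52.7250)=1.0000; B=V−Δ·S=-39.9366
Node (1,0) S=30.2600: V=(p*·0.0066+(1−p*)·-13.0052)/1.02=-8.8935; Δ=(0.0066−-13.0052)/(39.9432−26.9314)=1.0000; B=V−Δ·S=-39.1535
Node (1,1) S=44.8800: V=(p*·19.3050+(1−p*)·0.0066)/1.02=5.7265; Δ=(19.3050−0.0066)/(59.2416−39.9432)=1.0000; B=V−Δ·S=-39.1535
Node (0,0) S=34.0000: V=(p*·5.7265+(1−p*)·-8.8935)/1.02=-4.3858; Δ=(5.7265−-8.8935)/(44.8800−30.2600)=1.0000; B=V−Δ·S=-38.3858
The time-0 hedge costs -4.3858, which is the no-arbitrage price.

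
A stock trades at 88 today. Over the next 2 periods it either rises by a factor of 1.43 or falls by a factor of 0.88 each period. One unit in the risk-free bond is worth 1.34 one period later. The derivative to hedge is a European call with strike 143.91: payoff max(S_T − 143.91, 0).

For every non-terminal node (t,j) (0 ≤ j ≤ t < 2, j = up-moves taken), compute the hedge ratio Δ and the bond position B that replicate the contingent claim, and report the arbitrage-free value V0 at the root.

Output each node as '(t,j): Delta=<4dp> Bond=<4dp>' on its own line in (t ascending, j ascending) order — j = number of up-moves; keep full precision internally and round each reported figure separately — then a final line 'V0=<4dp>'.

(0,0): Delta=0.4648 Bond=-26.8599
(1,0): Delta=0.0000 Bond=0.0000
(1,1): Delta=0.5207 Bond=-43.0343
V0=14.0404

No-arbitrage ⇒ martingale measure with p* = (R−d)/(u−d) = 0.8364.
Payoff layer (t=2): V(2,0)=0.0000, V(2,1)=0.0000, V(2,2)=36.0412
(1,0): S=77.4400. Δ = (V_up−V_dn)/(S_up−S_dn) = (0.0000−0.0000)/(110.7392−68.1472) = 0.0000. V = [p*·0.0000 + (1−p*)·0.0000]/1.34 = 0.0000. B = V − Δ·S = 0.0000.
(1,1): S=125.8400. Δ = (V_up−V_dn)/(S_up−S_dn) = (36.0412−0.0000)/(179.9512−110.7392) = 0.5207. V = [p*·36.0412 + (1−p*)·0.0000]/1.34 = 22.4952. B = V − Δ·S = -43.0343.
(0,0): S=88.0000. Δ = (V_up−V_dn)/(S_up−S_dn) = (22.4952−0.0000)/(125.8400−77.4400) = 0.4648. V = [p*·22.4952 + (1−p*)·0.0000]/1.34 = 14.0404. B = V − Δ·S = -26.8599.
Each (Δ,B) replicates both successor values, so the strategy is self-financing and V0 is arbitrage-free.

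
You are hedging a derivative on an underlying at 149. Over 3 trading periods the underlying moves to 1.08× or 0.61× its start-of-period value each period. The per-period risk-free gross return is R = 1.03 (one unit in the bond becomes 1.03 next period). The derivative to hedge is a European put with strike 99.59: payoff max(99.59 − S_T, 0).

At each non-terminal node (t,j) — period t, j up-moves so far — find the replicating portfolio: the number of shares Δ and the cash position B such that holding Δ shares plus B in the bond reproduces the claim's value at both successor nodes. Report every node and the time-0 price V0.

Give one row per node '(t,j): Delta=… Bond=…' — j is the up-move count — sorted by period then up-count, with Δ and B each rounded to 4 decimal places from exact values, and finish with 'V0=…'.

(0,0): Delta=-0.1056 Bond=16.9091
(1,0): Delta=-0.8695 Bond=86.8502
(1,1): Delta=-0.0542 Bond=9.1504
(2,0): Delta=-1.0000 Bond=96.6893
(2,1): Delta=-0.8608 Bond=88.5945
(2,2): Delta=0.0000 Bond=0.0000
V0=1.1751

No-arbitrage ⇒ martingale measure with p* = (R−d)/(u−d) = 0.8936.
Terminal values V(3,·): V(3,0)=65.7698, V(3,1)=39.7117, V(3,2)=0.0000, V(3,3)=0.0000
Node (2,0) S=55.4429: V=(p*·39.7117+(1−p*)·65.7698)/1.03=41.2464; Δ=(39.7117−65.7698)/(59.8783−33.8202)=-1.0000; B=V−Δ·S=96.6893
Node (2,1) S=98.1612: V=(p*·0.0000+(1−p*)·39.7117)/1.03=4.1016; Δ=(0.0000−39.7117)/(106.0141−59.8783)=-0.8608; B=V−Δ·S=88.5945
Node (2,2) S=173.7936: V=(p*·0.0000+(1−p*)·0.0000)/1.03=0.0000; Δ=(0.0000−0.0000)/(187.6971−106.0141)=0.0000; B=V−Δ·S=0.0000
Node (1,0) S=90.8900: V=(p*·4.1016+(1−p*)·41.2464)/1.03=7.8186; Δ=(4.1016−41.2464)/(98.1612−55.4429)=-0.8695; B=V−Δ·S=86.8502
Node (1,1) S=160.9200: V=(p*·0.0000+(1−p*)·4.1016)/1.03=0.4236; Δ=(0.0000−4.1016)/(173.7936−98.1612)=-0.0542; B=V−Δ·S=9.1504
Node (0,0) S=149.0000: V=(p*·0.4236+(1−p*)·7.8186)/1.03=1.1751; Δ=(0.4236−7.8186)/(160.9200−90.8900)=-0.1056; B=V−Δ·S=16.9091
Self-financing check: at every node Δ·S+B equals the discounted successor values.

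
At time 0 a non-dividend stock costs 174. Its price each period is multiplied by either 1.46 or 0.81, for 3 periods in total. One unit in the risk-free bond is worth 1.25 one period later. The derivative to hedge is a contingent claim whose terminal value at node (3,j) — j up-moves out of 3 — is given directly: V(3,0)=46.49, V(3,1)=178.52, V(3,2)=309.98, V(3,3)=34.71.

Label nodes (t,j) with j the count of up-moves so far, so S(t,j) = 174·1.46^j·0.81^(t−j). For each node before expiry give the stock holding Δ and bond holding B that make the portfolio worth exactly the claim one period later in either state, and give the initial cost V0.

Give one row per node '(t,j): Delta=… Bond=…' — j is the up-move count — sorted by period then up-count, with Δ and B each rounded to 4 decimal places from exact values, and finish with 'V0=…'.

(0,0): Delta=-0.3104 Bond=150.1870
(1,0): Delta=1.1496 Bond=-18.0382
(1,1): Delta=-0.6970 Bond=285.9431
(2,0): Delta=1.7793 Bond=-94.4318
(2,1): Delta=0.9829 Bond=11.7605
(2,2): Delta=-1.1418 Bond=522.4070
V0=96.1766

Since d<R<u, set p* = (R−d)/(u−d) = 0.6769; price each node as the discounted p*-expectation of its children.
Payoff layer (t=3): V(3,0)=46.4900, V(3,1)=178.5200, V(3,2)=309.9800, V(3,3)=34.7100
(2,0): S=114.1614. Δ = (V_up−V_dn)/(S_up−S_dn) = (178.5200−46.4900)/(166.6756−92.4707) = 1.7793. V = [p*·178.5200 + (1−p*)·46.4900]/1.25 = 108.6913. B = V − Δ·S = -94.4318.
(2,1): S=205.7724. Δ = (V_up−V_dn)/(S_up−S_dn) = (309.9800−178.5200)/(300.4277−166.6756) = 0.9829. V = [p*·309.9800 + (1−p*)·178.5200]/1.25 = 214.0066. B = V − Δ·S = 11.7605.
(2,2): S=370.8984. Δ = (V_up−V_dn)/(S_up−S_dn) = (34.7100−309.9800)/(541.5117−300.4277) = -1.1418. V = [p*·34.7100 + (1−p*)·309.9800]/1.25 = 98.9147. B = V − Δ·S = 522.4070.
(1,0): S=140.9400. Δ = (V_up−V_dn)/(S_up−S_dn) = (214.0066−108.6913)/(205.7724−114.1614) = 1.1496. V = [p*·214.0066 + (1−p*)·108.6913]/1.25 = 143.9854. B = V − Δ·S = -18.0382.
(1,1): S=254.0400. Δ = (V_up−V_dn)/(S_up−S_dn) = (98.9147−214.0066)/(370.8984−205.7724) = -0.6970. V = [p*·98.9147 + (1−p*)·214.0066]/1.25 = 108.8786. B = V − Δ·S = 285.9431.
(0,0): S=174.0000. Δ = (V_up−V_dn)/(S_up−S_dn) = (108.8786−143.9854)/(254.0400−140.9400) = -0.3104. V = [p*·108.8786 + (1−p*)·143.9854]/1.25 = 96.1766. B = V − Δ·S = 150.1870.
Root portfolio cost Δ·174+B reproduces V0=96.1766.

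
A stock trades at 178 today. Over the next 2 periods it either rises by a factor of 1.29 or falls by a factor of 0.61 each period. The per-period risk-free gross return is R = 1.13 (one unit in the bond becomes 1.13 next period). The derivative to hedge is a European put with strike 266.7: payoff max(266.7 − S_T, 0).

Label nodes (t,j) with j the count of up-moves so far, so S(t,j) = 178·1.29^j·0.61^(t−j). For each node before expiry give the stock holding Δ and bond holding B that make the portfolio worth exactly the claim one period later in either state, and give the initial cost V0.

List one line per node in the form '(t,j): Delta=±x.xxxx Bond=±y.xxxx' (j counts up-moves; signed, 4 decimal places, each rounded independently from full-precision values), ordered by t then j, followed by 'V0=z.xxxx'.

No-arbitrage ⇒ martingale measure with p* = (R−d)/(u−d) = 0.7647.
Payoff layer (t=2): V(2,0)=200.4662, V(2,1)=126.6318, V(2,2)=0.0000
Node (1,0) S=108.5800: V=(p*·126.6318+(1−p*)·200.4662)/1.13=127.4377; Δ=(126.6318−200.4662)/(140.0682−66.2338)=-1.0000; B=V−Δ·S=236.0177
Node (1,1) S=229.6200: V=(p*·0.0000+(1−p*)·126.6318)/1.13=26.3679; Δ=(0.0000−126.6318)/(296.2098−140.0682)=-0.8110; B=V−Δ·S=212.5911
Node (0,0) S=178.0000: V=(p*·26.3679+(1−p*)·127.4377)/1.13=44.3797; Δ=(26.3679−127.4377)/(229.6200−108.5800)=-0.8350; B=V−Δ·S=193.0117
Check: Δ(0,0)·S0 + B(0,0) = 44.3797 = V0.

(0,0): Delta=-0.8350 Bond=193.0117
(1,0): Delta=-1.0000 Bond=236.0177
(1,1): Delta=-0.8110 Bond=212.5911
V0=44.3797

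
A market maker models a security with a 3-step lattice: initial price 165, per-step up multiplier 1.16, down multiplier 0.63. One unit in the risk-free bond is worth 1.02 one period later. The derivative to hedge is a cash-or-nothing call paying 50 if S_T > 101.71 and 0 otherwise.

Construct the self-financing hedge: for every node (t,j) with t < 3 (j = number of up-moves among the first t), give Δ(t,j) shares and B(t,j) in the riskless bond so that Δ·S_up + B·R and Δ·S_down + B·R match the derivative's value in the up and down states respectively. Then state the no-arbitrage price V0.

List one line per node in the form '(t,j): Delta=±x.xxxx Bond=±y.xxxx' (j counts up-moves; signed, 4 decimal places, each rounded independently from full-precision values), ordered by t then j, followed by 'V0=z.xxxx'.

Since d<R<u, set p* = (R−d)/(u−d) = 0.7358; price each node as the discounted p*-expectation of its children.
Terminal payoffs: V(3,0)=0.0000, V(3,1)=0.0000, V(3,2)=50.0000, V(3,3)=50.0000
Node (2,0) S=65.4885: V=(p*·0.0000+(1−p*)·0.0000)/1.02=0.0000; Δ=(0.0000−0.0000)/(75.9667−41.2578)=0.0000; B=V−Δ·S=0.0000
Node (2,1) S=120.5820: V=(p*·50.0000+(1−p*)·0.0000)/1.02=36.0710; Δ=(50.0000−0.0000)/(139.8751−75.9667)=0.7824; B=V−Δ·S=-58.2686
Node (2,2) S=222.0240: V=(p*·50.0000+(1−p*)·50.0000)/1.02=49.0196; Δ=(50.0000−50.0000)/(257.5478−139.8751)=0.0000; B=V−Δ·S=49.0196
Node (1,0) S=103.9500: V=(p*·36.0710+(1−p*)·0.0000)/1.02=26.0224; Δ=(36.0710−0.0000)/(120.5820−65.4885)=0.6547; B=V−Δ·S=-42.0362
Node (1,1) S=191.4000: V=(p*·49.0196+(1−p*)·36.0710)/1.02=44.7051; Δ=(49.0196−36.0710)/(222.0240−120.5820)=0.1276; B=V−Δ·S=20.2739
Node (0,0) S=165.0000: V=(p*·44.7051+(1−p*)·26.0224)/1.02=38.9903; Δ=(44.7051−26.0224)/(191.4000−103.9500)=0.2136; B=V−Δ·S=3.7398
Each (Δ,B) replicates both successor values, so the strategy is self-financing and V0 is arbitrage-free.

(0,0): Delta=0.2136 Bond=3.7398
(1,0): Delta=0.6547 Bond=-42.0362
(1,1): Delta=0.1276 Bond=20.2739
(2,0): Delta=0.0000 Bond=0.0000
(2,1): Delta=0.7824 Bond=-58.2686
(2,2): Delta=0.0000 Bond=49.0196
V0=38.9903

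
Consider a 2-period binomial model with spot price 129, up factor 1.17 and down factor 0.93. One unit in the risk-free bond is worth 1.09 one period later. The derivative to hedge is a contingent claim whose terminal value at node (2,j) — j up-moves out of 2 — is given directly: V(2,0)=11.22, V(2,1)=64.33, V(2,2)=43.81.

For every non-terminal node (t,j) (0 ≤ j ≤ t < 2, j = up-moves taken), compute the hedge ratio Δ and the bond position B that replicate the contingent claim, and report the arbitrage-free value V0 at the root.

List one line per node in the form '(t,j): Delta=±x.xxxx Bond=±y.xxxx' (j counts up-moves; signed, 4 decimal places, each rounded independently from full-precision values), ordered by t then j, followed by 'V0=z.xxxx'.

Under the risk-neutral measure, an up-move has probability p* = (R−d)/(u−d) = 0.6667 and values discount at R = 1.09.
Payoff layer (t=2): V(2,0)=11.2200, V(2,1)=64.3300, V(2,2)=43.8100
(1,0): S=119.9700. Δ = (V_up−V_dn)/(S_up−S_dn) = (64.3300−11.2200)/(140.3649−111.5721) = 1.8446. V = [p*·64.3300 + (1−p*)·11.2200]/1.09 = 42.7768. B = V − Δ·S = -178.5149.
(1,1): S=150.9300. Δ = (V_up−V_dn)/(S_up−S_dn) = (43.8100−64.3300)/(176.5881−140.3649) = -0.5665. V = [p*·43.8100 + (1−p*)·64.3300]/1.09 = 46.4679. B = V − Δ·S = 131.9679.
(0,0): S=129.0000. Δ = (V_up−V_dn)/(S_up−S_dn) = (46.4679−42.7768)/(150.9300−119.9700) = 0.1192. V = [p*·46.4679 + (1−p*)·42.7768]/1.09 = 41.5023. B = V − Δ·S = 26.1226.
Check: Δ(0,0)·S0 + B(0,0) = 41.5023 = V0.

(0,0): Delta=0.1192 Bond=26.1226
(1,0): Delta=1.8446 Bond=-178.5149
(1,1): Delta=-0.5665 Bond=131.9679
V0=41.5023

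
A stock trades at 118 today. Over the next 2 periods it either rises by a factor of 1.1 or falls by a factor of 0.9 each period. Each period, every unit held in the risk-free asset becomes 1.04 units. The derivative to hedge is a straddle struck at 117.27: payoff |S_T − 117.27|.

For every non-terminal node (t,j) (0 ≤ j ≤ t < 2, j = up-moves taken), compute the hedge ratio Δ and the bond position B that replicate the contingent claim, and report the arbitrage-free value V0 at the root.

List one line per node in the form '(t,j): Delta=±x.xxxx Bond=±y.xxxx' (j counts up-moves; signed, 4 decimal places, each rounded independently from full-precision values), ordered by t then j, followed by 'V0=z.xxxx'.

(0,0): Delta=0.4551 Bond=-40.1655
(1,0): Delta=-1.0000 Bond=112.7596
(1,1): Delta=0.9653 Bond=-108.0000
V0=13.5364

The replicating-portfolio and risk-neutral prices coincide; use p* = (1.04−0.9)/(1.1−0.9) = 0.7000 for the latter.
At expiry t=2: V(2,0)=21.6900, V(2,1)=0.4500, V(2,2)=25.5100
(1,0): S=106.2000. Δ = (V_up−V_dn)/(S_up−S_dn) = (0.4500−21.6900)/(116.8200−95.5800) = -1.0000. V = [p*·0.4500 + (1−p*)·21.6900]/1.04 = 6.5596. B = V − Δ·S = 112.7596.
(1,1): S=129.8000. Δ = (V_up−V_dn)/(S_up−S_dn) = (25.5100−0.4500)/(142.7800−116.8200) = 0.9653. V = [p*·25.5100 + (1−p*)·0.4500]/1.04 = 17.3000. B = V − Δ·S = -108.0000.
(0,0): S=118.0000. Δ = (V_up−V_dn)/(S_up−S_dn) = (17.3000−6.5596)/(129.8000−106.2000) = 0.4551. V = [p*·17.3000 + (1−p*)·6.5596]/1.04 = 13.5364. B = V − Δ·S = -40.1655.
Root portfolio cost Δ·118+B reproduces V0=13.5364.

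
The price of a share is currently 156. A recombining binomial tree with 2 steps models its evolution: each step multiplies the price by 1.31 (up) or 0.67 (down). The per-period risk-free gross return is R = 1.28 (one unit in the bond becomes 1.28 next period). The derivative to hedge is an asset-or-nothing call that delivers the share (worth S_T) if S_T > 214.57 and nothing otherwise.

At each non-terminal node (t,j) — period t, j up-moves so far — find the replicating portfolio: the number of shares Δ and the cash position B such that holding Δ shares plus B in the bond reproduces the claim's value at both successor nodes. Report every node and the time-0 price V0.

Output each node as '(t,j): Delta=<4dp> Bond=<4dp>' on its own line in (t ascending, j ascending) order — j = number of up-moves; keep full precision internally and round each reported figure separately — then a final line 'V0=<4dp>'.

(0,0): Delta=1.9967 Bond=-163.0392
(1,0): Delta=0.0000 Bond=0.0000
(1,1): Delta=2.0469 Bond=-218.9536
V0=148.4386

No-arbitrage ⇒ martingale measure with p* = (R−d)/(u−d) = 0.9531.
At expiry t=2: V(2,0)=0.0000, V(2,1)=0.0000, V(2,2)=267.7116
(1,0): S=104.5200. Δ = (V_up−V_dn)/(S_up−S_dn) = (0.0000−0.0000)/(136.9212−70.0284) = 0.0000. V = [p*·0.0000 + (1−p*)·0.0000]/1.28 = 0.0000. B = V − Δ·S = 0.0000.
(1,1): S=204.3600. Δ = (V_up−V_dn)/(S_up−S_dn) = (267.7116−0.0000)/(267.7116−136.9212) = 2.0469. V = [p*·267.7116 + (1−p*)·0.0000]/1.28 = 199.3458. B = V − Δ·S = -218.9536.
(0,0): S=156.0000. Δ = (V_up−V_dn)/(S_up−S_dn) = (199.3458−0.0000)/(204.3600−104.5200) = 1.9967. V = [p*·199.3458 + (1−p*)·0.0000]/1.28 = 148.4386. B = V − Δ·S = -163.0392.
Check: Δ(0,0)·S0 + B(0,0) = 148.4386 = V0.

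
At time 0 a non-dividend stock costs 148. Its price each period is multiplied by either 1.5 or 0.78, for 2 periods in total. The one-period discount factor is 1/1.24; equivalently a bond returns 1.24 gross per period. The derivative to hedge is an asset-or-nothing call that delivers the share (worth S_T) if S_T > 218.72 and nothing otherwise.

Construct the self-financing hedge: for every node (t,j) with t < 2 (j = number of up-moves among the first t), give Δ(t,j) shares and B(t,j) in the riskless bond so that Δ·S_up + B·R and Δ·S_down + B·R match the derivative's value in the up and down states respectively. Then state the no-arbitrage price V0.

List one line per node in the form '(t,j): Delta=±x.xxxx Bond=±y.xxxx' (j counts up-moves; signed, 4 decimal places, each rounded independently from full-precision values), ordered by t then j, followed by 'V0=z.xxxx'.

(0,0): Delta=1.6101 Bond=-149.8954
(1,0): Delta=0.0000 Bond=0.0000
(1,1): Delta=2.0833 Bond=-290.9274
V0=88.3999

Under the risk-neutral measure, an up-move has probability p* = (R−d)/(u−d) = 0.6389 and values discount at R = 1.24.
Terminal values V(2,·): V(2,0)=0.0000, V(2,1)=0.0000, V(2,2)=333.0000
(1,0): S=115.4400. Δ = (V_up−V_dn)/(S_up−S_dn) = (0.0000−0.0000)/(173.1600−90.0432) = 0.0000. V = [p*·0.0000 + (1−p*)·0.0000]/1.24 = 0.0000. B = V − Δ·S = 0.0000.
(1,1): S=222.0000. Δ = (V_up−V_dn)/(S_up−S_dn) = (333.0000−0.0000)/(333.0000−173.1600) = 2.0833. V = [p*·333.0000 + (1−p*)·0.0000]/1.24 = 171.5726. B = V − Δ·S = -290.9274.
(0,0): S=148.0000. Δ = (V_up−V_dn)/(S_up−S_dn) = (171.5726−0.0000)/(222.0000−115.4400) = 1.6101. V = [p*·171.5726 + (1−p*)·0.0000]/1.24 = 88.3999. B = V − Δ·S = -149.8954.
Root portfolio cost Δ·148+B reproduces V0=88.3999.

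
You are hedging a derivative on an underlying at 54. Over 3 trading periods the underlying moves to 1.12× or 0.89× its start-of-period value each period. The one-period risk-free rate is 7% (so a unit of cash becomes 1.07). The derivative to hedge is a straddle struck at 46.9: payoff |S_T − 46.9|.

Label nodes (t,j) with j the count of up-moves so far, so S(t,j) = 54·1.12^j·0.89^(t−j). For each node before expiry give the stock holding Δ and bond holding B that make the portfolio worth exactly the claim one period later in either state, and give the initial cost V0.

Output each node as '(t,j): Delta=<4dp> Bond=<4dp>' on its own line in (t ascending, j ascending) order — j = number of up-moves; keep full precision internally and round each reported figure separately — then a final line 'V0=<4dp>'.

(0,0): Delta=0.9413 Bond=-34.9662
(1,0): Delta=0.6753 Bond=-24.6323
(1,1): Delta=1.0000 Bond=-40.9643
(2,0): Delta=-0.7954 Bond=36.5540
(2,1): Delta=1.0000 Bond=-43.8318
(2,2): Delta=1.0000 Bond=-43.8318
V0=15.8638

The replicating-portfolio and risk-neutral prices coincide; use p* = (1.07−0.89)/(1.12−0.89) = 0.7826 for the latter.
Payoff layer (t=3): V(3,0)=8.8317, V(3,1)=1.0062, V(3,2)=13.3865, V(3,3)=28.9661
Node (2,0) S=42.7734: V=(p*·1.0062+(1−p*)·8.8317)/1.07=2.5303; Δ=(1.0062−8.8317)/(47.9062−38.0683)=-0.7954; B=V−Δ·S=36.5540
Node (2,1) S=53.8272: V=(p*·13.3865+(1−p*)·1.0062)/1.07=9.9954; Δ=(13.3865−1.0062)/(60.2865−47.9062)=1.0000; B=V−Δ·S=-43.8318
Node (2,2) S=67.7376: V=(p*·28.9661+(1−p*)·13.3865)/1.07=23.9058; Δ=(28.9661−13.3865)/(75.8661−60.2865)=1.0000; B=V−Δ·S=-43.8318
Node (1,0) S=48.0600: V=(p*·9.9954+(1−p*)·2.5303)/1.07=7.8248; Δ=(9.9954−2.5303)/(53.8272−42.7734)=0.6753; B=V−Δ·S=-24.6323
Node (1,1) S=60.4800: V=(p*·23.9058+(1−p*)·9.9954)/1.07=19.5157; Δ=(23.9058−9.9954)/(67.7376−53.8272)=1.0000; B=V−Δ·S=-40.9643
Node (0,0) S=54.0000: V=(p*·19.5157+(1−p*)·7.8248)/1.07=15.8638; Δ=(19.5157−7.8248)/(60.4800−48.0600)=0.9413; B=V−Δ·S=-34.9662
Self-financing check: at every node Δ·S+B equals the discounted successor values.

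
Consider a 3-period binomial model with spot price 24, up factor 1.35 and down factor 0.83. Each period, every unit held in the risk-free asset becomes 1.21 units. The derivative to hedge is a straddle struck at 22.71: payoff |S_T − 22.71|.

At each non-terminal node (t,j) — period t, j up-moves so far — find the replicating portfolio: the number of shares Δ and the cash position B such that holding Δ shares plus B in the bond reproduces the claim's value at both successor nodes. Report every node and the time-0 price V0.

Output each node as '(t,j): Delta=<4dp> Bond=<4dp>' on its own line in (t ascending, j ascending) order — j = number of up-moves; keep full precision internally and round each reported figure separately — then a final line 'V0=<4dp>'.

The replicating-portfolio and risk-neutral prices coincide; use p* = (1.21−0.83)/(1.35−0.83) = 0.7308 for the latter.
Payoff layer (t=3): V(3,0)=8.9871, V(3,1)=0.3896, V(3,2)=13.5942, V(3,3)=36.3390
  t=2,j=0: stock 16.5336 → up 22.3204 (V=0.3896), down 13.7229 (V=8.9871). Price 2.2350; hedge Δ=-1.0000, bond B=18.7686.
  t=2,j=1: stock 26.8920 → up 36.3042 (V=13.5942), down 22.3204 (V=0.3896). Price 8.2968; hedge Δ=0.9443, bond B=-17.0966.
  t=2,j=2: stock 43.7400 → up 59.0490 (V=36.3390), down 36.3042 (V=13.5942). Price 24.9714; hedge Δ=1.0000, bond B=-18.7686.
  t=1,j=0: stock 19.9200 → up 26.8920 (V=8.2968), down 16.5336 (V=2.2350). Price 5.5081; hedge Δ=0.5852, bond B=-6.1492.
  t=1,j=1: stock 32.4000 → up 43.7400 (V=24.9714), down 26.8920 (V=8.2968). Price 16.9273; hedge Δ=0.9897, bond B=-15.1392.
  t=0,j=0: stock 24.0000 → up 32.4000 (V=16.9273), down 19.9200 (V=5.5081). Price 11.4487; hedge Δ=0.9150, bond B=-10.5114.
Self-financing check: at every node Δ·S+B equals the discounted successor values.

(0,0): Delta=0.9150 Bond=-10.5114
(1,0): Delta=0.5852 Bond=-6.1492
(1,1): Delta=0.9897 Bond=-15.1392
(2,0): Delta=-1.0000 Bond=18.7686
(2,1): Delta=0.9443 Bond=-17.0966
(2,2): Delta=1.0000 Bond=-18.7686
V0=11.4487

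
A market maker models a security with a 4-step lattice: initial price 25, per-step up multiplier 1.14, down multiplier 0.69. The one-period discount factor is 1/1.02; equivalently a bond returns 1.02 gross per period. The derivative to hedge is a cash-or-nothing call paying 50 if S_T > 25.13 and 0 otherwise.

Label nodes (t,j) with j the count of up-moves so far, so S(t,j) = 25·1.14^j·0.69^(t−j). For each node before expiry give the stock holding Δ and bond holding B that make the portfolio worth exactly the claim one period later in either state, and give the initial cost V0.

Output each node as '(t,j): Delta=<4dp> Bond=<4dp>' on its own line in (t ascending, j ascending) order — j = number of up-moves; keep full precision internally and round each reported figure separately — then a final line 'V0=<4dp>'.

Risk-neutral probability p* = (R−d)/(u−d) = (1.02−0.69)/(1.14−0.69) = 0.7333.
At expiry t=4: V(4,0)=0.0000, V(4,1)=0.0000, V(4,2)=0.0000, V(4,3)=50.0000, V(4,4)=50.0000
Node (3,0) S=8.2127: V=(p*·0.0000+(1−p*)·0.0000)/1.02=0.0000; Δ=(0.0000−0.0000)/(9.3625−5.6668)=0.0000; B=V−Δ·S=0.0000
Node (3,1) S=13.5688: V=(p*·0.0000+(1−p*)·0.0000)/1.02=0.0000; Δ=(0.0000−0.0000)/(15.4685−9.3625)=0.0000; B=V−Δ·S=0.0000
Node (3,2) S=22.4181: V=(p*·50.0000+(1−p*)·0.0000)/1.02=35.9477; Δ=(50.0000−0.0000)/(25.5566−15.4685)=4.9563; B=V−Δ·S=-75.1634
Node (3,3) S=37.0386: V=(p*·50.0000+(1−p*)·50.0000)/1.02=49.0196; Δ=(50.0000−50.0000)/(42.2240−25.5566)=0.0000; B=V−Δ·S=49.0196
Node (2,0) S=11.9025: V=(p*·0.0000+(1−p*)·0.0000)/1.02=0.0000; Δ=(0.0000−0.0000)/(13.5688−8.2127)=0.0000; B=V−Δ·S=0.0000
Node (2,1) S=19.6650: V=(p*·35.9477+(1−p*)·0.0000)/1.02=25.8448; Δ=(35.9477−0.0000)/(22.4181−13.5688)=4.0622; B=V−Δ·S=-54.0390
Node (2,2) S=32.4900: V=(p*·49.0196+(1−p*)·35.9477)/1.02=44.6410; Δ=(49.0196−35.9477)/(37.0386−22.4181)=0.8941; B=V−Δ·S=15.5923
Node (1,0) S=17.2500: V=(p*·25.8448+(1−p*)·0.0000)/1.02=18.5812; Δ=(25.8448−0.0000)/(19.6650−11.9025)=3.3294; B=V−Δ·S=-38.8516
Node (1,1) S=28.5000: V=(p*·44.6410+(1−p*)·25.8448)/1.02=38.8516; Δ=(44.6410−25.8448)/(32.4900−19.6650)=1.4656; B=V−Δ·S=-2.9177
Node (0,0) S=25.0000: V=(p*·38.8516+(1−p*)·18.5812)/1.02=32.7904; Δ=(38.8516−18.5812)/(28.5000−17.2500)=1.8018; B=V−Δ·S=-12.2550
Check: Δ(0,0)·S0 + B(0,0) = 32.7904 = V0.

(0,0): Delta=1.8018 Bond=-12.2550
(1,0): Delta=3.3294 Bond=-38.8516
(1,1): Delta=1.4656 Bond=-2.9177
(2,0): Delta=0.0000 Bond=0.0000
(2,1): Delta=4.0622 Bond=-54.0390
(2,2): Delta=0.8941 Bond=15.5923
(3,0): Delta=0.0000 Bond=0.0000
(3,1): Delta=0.0000 Bond=0.0000
(3,2): Delta=4.9563 Bond=-75.1634
(3,3): Delta=0.0000 Bond=49.0196
V0=32.7904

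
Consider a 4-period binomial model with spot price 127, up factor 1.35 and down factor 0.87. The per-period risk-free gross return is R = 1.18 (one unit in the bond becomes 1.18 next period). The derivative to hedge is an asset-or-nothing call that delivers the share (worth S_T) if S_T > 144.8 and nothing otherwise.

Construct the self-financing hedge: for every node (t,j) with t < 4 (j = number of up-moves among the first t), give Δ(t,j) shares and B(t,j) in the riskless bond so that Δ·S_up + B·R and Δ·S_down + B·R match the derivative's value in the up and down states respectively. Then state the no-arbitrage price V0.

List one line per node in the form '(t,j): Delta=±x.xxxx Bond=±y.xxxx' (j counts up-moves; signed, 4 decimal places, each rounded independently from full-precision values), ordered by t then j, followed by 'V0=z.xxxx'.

No-arbitrage ⇒ martingale measure with p* = (R−d)/(u−d) = 0.6458.
Terminal values V(4,·): V(4,0)=0.0000, V(4,1)=0.0000, V(4,2)=175.1902, V(4,3)=271.8468, V(4,4)=421.8313
Node (3,0) S=83.6299: V=(p*·0.0000+(1−p*)·0.0000)/1.18=0.0000; Δ=(0.0000−0.0000)/(112.9003−72.7580)=0.0000; B=V−Δ·S=0.0000
Node (3,1) S=129.7705: V=(p*·175.1902+(1−p*)·0.0000)/1.18=95.8845; Δ=(175.1902−0.0000)/(175.1902−112.9003)=2.8125; B=V−Δ·S=-269.0951
Node (3,2) S=201.3680: V=(p*·271.8468+(1−p*)·175.1902)/1.18=201.3680; Δ=(271.8468−175.1902)/(271.8468−175.1902)=1.0000; B=V−Δ·S=0.0000
Node (3,3) S=312.4676: V=(p*·421.8313+(1−p*)·271.8468)/1.18=312.4676; Δ=(421.8313−271.8468)/(421.8313−271.8468)=1.0000; B=V−Δ·S=0.0000
Node (2,0) S=96.1263: V=(p*·95.8845+(1−p*)·0.0000)/1.18=52.4791; Δ=(95.8845−0.0000)/(129.7705−83.6299)=2.0781; B=V−Δ·S=-147.2802
Node (2,1) S=149.1615: V=(p*·201.3680+(1−p*)·95.8845)/1.18=138.9909; Δ=(201.3680−95.8845)/(201.3680−129.7705)=1.4733; B=V−Δ·S=-80.7665
Node (2,2) S=231.4575: V=(p*·312.4676+(1−p*)·201.3680)/1.18=231.4575; Δ=(312.4676−201.3680)/(312.4676−201.3680)=1.0000; B=V−Δ·S=0.0000
Node (1,0) S=110.4900: V=(p*·138.9909+(1−p*)·52.4791)/1.18=91.8231; Δ=(138.9909−52.4791)/(149.1615−96.1263)=1.6312; B=V−Δ·S=-88.4097
Node (1,1) S=171.4500: V=(p*·231.4575+(1−p*)·138.9909)/1.18=168.3974; Δ=(231.4575−138.9909)/(231.4575−149.1615)=1.1236; B=V−Δ·S=-24.2414
Node (0,0) S=127.0000: V=(p*·168.3974+(1−p*)·91.8231)/1.18=119.7266; Δ=(168.3974−91.8231)/(171.4500−110.4900)=1.2561; B=V−Δ·S=-39.8031
Check: Δ(0,0)·S0 + B(0,0) = 119.7266 = V0.

(0,0): Delta=1.2561 Bond=-39.8031
(1,0): Delta=1.6312 Bond=-88.4097
(1,1): Delta=1.1236 Bond=-24.2414
(2,0): Delta=2.0781 Bond=-147.2802
(2,1): Delta=1.4733 Bond=-80.7665
(2,2): Delta=1.0000 Bond=0.0000
(3,0): Delta=0.0000 Bond=0.0000
(3,1): Delta=2.8125 Bond=-269.0951
(3,2): Delta=1.0000 Bond=0.0000
(3,3): Delta=1.0000 Bond=0.0000
V0=119.7266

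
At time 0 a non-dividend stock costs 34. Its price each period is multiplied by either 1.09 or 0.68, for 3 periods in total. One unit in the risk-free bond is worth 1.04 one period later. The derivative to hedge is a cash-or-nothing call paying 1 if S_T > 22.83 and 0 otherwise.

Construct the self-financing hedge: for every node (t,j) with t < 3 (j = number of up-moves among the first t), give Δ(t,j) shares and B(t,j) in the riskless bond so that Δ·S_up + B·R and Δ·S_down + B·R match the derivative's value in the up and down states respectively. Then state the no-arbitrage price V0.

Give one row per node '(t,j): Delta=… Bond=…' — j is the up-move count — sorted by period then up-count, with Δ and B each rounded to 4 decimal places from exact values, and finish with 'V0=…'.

(0,0): Delta=0.0142 Bond=0.3696
(1,0): Delta=0.0891 Bond=-1.3464
(1,1): Delta=0.0077 Bond=0.6248
(2,0): Delta=0.0000 Bond=0.0000
(2,1): Delta=0.0968 Bond=-1.5947
(2,2): Delta=0.0000 Bond=0.9615
V0=0.8526

The replicating-portfolio and risk-neutral prices coincide; use p* = (1.04−0.68)/(1.09−0.68) = 0.8780 for the latter.
At expiry t=3: V(3,0)=0.0000, V(3,1)=0.0000, V(3,2)=1.0000, V(3,3)=1.0000
Node (2,0) S=15.7216: V=(p*·0.0000+(1−p*)·0.0000)/1.04=0.0000; Δ=(0.0000−0.0000)/(17.1365−10.6907)=0.0000; B=V−Δ·S=0.0000
Node (2,1) S=25.2008: V=(p*·1.0000+(1−p*)·0.0000)/1.04=0.8443; Δ=(1.0000−0.0000)/(27.4689−17.1365)=0.0968; B=V−Δ·S=-1.5947
Node (2,2) S=40.3954: V=(p*·1.0000+(1−p*)·1.0000)/1.04=0.9615; Δ=(1.0000−1.0000)/(44.0310−27.4689)=0.0000; B=V−Δ·S=0.9615
Node (1,0) S=23.1200: V=(p*·0.8443+(1−p*)·0.0000)/1.04=0.7128; Δ=(0.8443−0.0000)/(25.2008−15.7216)=0.0891; B=V−Δ·S=-1.3464
Node (1,1) S=37.0600: V=(p*·0.9615+(1−p*)·0.8443)/1.04=0.9108; Δ=(0.9615−0.8443)/(40.3954−25.2008)=0.0077; B=V−Δ·S=0.6248
Node (0,0) S=34.0000: V=(p*·0.9108+(1−p*)·0.7128)/1.04=0.8526; Δ=(0.9108−0.7128)/(37.0600−23.1200)=0.0142; B=V−Δ·S=0.3696
Self-financing check: at every node Δ·S+B equals the discounted successor values.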